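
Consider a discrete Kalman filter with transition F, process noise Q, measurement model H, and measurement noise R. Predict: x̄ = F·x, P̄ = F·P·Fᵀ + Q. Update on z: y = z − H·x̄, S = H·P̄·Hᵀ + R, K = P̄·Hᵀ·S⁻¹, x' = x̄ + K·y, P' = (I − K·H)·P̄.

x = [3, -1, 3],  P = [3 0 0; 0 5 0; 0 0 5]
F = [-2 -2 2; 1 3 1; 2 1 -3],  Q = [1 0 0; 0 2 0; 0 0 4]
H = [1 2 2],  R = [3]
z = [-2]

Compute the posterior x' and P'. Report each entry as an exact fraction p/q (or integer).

x' = [379/138, 53/23, -14/3]
P' = [4019/276 226/23 -53/3; 226/23 497/23 -26; -53/3 -26 106/3]

x̄ = F·x = [2, 3, -4]
P̄ = F·P·Fᵀ + Q = [53 -26 -52; -26 55 6; -52 6 66]
y = z − H·x̄ = [-2]
S = H·P̄·Hᵀ + R = [276]
K = P̄·Hᵀ·S⁻¹ = [-103/276; 8/23; 1/3]
x' = x̄ + K·y = [379/138, 53/23, -14/3]
P' = (I − K·H)·P̄ = [4019/276 226/23 -53/3; 226/23 497/23 -26; -53/3 -26 106/3]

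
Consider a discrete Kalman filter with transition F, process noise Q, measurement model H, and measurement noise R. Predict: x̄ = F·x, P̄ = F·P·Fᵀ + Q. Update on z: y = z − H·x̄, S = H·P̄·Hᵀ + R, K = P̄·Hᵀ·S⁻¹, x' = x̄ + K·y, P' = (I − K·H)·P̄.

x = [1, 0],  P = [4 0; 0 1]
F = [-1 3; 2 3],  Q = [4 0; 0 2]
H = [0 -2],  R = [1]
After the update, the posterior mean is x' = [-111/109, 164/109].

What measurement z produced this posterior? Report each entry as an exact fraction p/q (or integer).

x̄ = F·x = [-1, 2]
P̄ = F·P·Fᵀ + Q = [17 1; 1 27]
S = H·P̄·Hᵀ + R = [109]
K = P̄·Hᵀ·S⁻¹ = [-2/109; -54/109]
x' − x̄ = [-2/109, -54/109] = K·y
y = (KᵀK)⁻¹·Kᵀ·(x' − x̄) = [1]
z = y + H·x̄ = [1] + [-4] = [-3]

z = [-3]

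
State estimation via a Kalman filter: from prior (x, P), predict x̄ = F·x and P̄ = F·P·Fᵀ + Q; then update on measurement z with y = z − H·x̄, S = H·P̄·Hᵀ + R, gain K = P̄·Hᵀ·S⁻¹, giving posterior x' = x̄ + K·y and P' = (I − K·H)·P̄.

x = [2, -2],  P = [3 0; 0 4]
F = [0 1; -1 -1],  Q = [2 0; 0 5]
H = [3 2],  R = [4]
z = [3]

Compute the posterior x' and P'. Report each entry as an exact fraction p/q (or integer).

x̄ = F·x = [-2, 0]
P̄ = F·P·Fᵀ + Q = [6 -4; -4 12]
y = z − H·x̄ = [9]
S = H·P̄·Hᵀ + R = [58]
K = P̄·Hᵀ·S⁻¹ = [5/29; 6/29]
x' = x̄ + K·y = [-13/29, 54/29]
P' = (I − K·H)·P̄ = [124/29 -176/29; -176/29 276/29]

x' = [-13/29, 54/29]
P' = [124/29 -176/29; -176/29 276/29]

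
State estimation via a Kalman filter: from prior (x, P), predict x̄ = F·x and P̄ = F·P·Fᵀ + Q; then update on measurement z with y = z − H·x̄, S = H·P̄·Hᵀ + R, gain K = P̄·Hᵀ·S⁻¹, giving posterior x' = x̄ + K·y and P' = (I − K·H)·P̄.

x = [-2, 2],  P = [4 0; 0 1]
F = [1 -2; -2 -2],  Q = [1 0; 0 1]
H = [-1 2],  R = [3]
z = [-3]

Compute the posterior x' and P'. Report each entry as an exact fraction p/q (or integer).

x̄ = F·x = [-6, 0]
P̄ = F·P·Fᵀ + Q = [9 -4; -4 21]
y = z − H·x̄ = [-9]
S = H·P̄·Hᵀ + R = [112]
K = P̄·Hᵀ·S⁻¹ = [-17/112; 23/56]
x' = x̄ + K·y = [-519/112, -207/56]
P' = (I − K·H)·P̄ = [719/112 167/56; 167/56 59/28]

x' = [-519/112, -207/56]
P' = [719/112 167/56; 167/56 59/28]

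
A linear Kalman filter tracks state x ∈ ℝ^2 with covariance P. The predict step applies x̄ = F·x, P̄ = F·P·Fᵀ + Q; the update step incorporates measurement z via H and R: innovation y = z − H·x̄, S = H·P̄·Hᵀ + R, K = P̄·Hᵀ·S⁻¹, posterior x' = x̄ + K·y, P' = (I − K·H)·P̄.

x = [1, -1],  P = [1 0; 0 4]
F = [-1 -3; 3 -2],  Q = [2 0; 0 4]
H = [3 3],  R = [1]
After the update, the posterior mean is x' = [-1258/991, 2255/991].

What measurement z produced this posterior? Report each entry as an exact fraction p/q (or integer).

z = [3]

x̄ = F·x = [2, 5]
P̄ = F·P·Fᵀ + Q = [39 21; 21 29]
S = H·P̄·Hᵀ + R = [991]
K = P̄·Hᵀ·S⁻¹ = [180/991; 150/991]
x' − x̄ = [-3240/991, -2700/991] = K·y
y = (KᵀK)⁻¹·Kᵀ·(x' − x̄) = [-18]
z = y + H·x̄ = [-18] + [21] = [3]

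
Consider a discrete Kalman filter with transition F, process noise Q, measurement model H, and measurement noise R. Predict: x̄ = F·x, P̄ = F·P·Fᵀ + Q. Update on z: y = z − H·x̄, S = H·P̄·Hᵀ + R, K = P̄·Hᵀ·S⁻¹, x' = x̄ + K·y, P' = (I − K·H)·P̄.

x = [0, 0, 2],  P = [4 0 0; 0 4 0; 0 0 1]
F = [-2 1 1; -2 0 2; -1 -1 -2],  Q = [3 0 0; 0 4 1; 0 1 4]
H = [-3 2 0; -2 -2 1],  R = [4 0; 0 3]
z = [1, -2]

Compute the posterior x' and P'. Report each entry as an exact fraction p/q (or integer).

x' = [-235/367, -4187/12478, -25771/6239]
P' = [328/367 358/367 1150/367; 358/367 11624/6239 29891/6239; 1150/367 29891/6239 98768/6239]

x̄ = F·x = [2, 4, -4]
P̄ = F·P·Fᵀ + Q = [24 18 2; 18 24 5; 2 5 16]
y = z − H·x̄ = [-1, 14]
S = H·P̄·Hᵀ + R = [100 88; 88 327]
K = P̄·Hᵀ·S⁻¹ = [-67/367 -74/367; 2495/12478 -1843/6239; 283/6239 -38/6239]
x' = x̄ + K·y = [-235/367, -4187/12478, -25771/6239]
P' = (I − K·H)·P̄ = [328/367 358/367 1150/367; 358/367 11624/6239 29891/6239; 1150/367 29891/6239 98768/6239]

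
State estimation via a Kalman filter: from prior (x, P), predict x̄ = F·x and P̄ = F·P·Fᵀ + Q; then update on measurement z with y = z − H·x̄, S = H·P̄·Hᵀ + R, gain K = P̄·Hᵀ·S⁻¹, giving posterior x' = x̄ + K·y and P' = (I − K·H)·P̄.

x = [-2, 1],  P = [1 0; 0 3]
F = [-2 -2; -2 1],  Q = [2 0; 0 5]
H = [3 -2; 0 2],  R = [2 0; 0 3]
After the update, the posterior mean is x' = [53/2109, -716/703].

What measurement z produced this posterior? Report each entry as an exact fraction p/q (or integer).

z = [2, -3]

x̄ = F·x = [2, 5]
P̄ = F·P·Fᵀ + Q = [18 -2; -2 12]
S = H·P̄·Hᵀ + R = [236 -60; -60 51]
K = P̄·Hᵀ·S⁻¹ = [453/1406 634/2109; -15/1406 322/703]
x' − x̄ = [-4165/2109, -4231/703] = K·y
y = (KᵀK)⁻¹·Kᵀ·(x' − x̄) = [6, -13]
z = y + H·x̄ = [6, -13] + [-4, 10] = [2, -3]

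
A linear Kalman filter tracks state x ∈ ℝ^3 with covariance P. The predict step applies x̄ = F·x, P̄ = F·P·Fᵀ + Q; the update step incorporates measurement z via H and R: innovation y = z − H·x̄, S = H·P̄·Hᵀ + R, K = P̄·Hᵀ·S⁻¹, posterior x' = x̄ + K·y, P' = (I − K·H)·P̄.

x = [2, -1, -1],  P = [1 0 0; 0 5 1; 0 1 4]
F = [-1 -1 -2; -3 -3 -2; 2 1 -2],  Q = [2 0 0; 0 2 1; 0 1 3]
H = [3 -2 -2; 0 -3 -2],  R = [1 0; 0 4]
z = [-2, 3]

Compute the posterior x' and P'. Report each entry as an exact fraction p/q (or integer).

x' = [-1783/4283, -16064/4283, 17728/4283]
P' = [4904/4283 -9870/4283 16677/4283; -9870/4283 36078/4283 -51282/4283; 16677/4283 -51282/4283 76917/4283]

x̄ = F·x = [1, -1, 5]
P̄ = F·P·Fᵀ + Q = [28 42 9; 42 84 0; 9 0 24]
y = z − H·x̄ = [3, 10]
S = H·P̄·Hᵀ + R = [73 168; 168 856]
K = P̄·Hᵀ·S⁻¹ = [1098/4283 -936/4283; 798/4283 -2835/8566; -1239/4283 3/4283]
x' = x̄ + K·y = [-1783/4283, -16064/4283, 17728/4283]
P' = (I − K·H)·P̄ = [4904/4283 -9870/4283 16677/4283; -9870/4283 36078/4283 -51282/4283; 16677/4283 -51282/4283 76917/4283]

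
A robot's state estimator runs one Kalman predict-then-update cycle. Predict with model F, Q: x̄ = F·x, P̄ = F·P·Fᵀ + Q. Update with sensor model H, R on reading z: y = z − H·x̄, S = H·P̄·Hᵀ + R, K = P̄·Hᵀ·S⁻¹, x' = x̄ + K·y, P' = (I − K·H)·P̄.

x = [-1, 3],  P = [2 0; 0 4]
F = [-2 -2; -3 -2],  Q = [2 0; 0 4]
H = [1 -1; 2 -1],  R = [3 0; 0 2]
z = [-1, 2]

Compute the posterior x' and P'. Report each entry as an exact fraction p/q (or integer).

x' = [167/79, 429/158]
P' = [294/79 450/79; 450/79 771/79]

x̄ = F·x = [-4, -3]
P̄ = F·P·Fᵀ + Q = [26 28; 28 38]
y = z − H·x̄ = [0, 7]
S = H·P̄·Hᵀ + R = [11 6; 6 32]
K = P̄·Hᵀ·S⁻¹ = [-52/79 69/79; -107/79 129/158]
x' = x̄ + K·y = [167/79, 429/158]
P' = (I − K·H)·P̄ = [294/79 450/79; 450/79 771/79]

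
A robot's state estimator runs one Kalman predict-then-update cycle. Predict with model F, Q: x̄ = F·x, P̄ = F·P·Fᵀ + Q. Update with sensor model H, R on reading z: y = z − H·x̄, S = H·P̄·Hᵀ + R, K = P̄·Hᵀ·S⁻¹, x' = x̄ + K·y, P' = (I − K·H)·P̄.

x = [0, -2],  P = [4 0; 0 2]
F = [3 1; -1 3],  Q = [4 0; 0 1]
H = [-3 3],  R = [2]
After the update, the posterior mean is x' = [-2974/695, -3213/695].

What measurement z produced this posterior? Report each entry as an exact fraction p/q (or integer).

x̄ = F·x = [-2, -6]
P̄ = F·P·Fᵀ + Q = [42 -6; -6 23]
S = H·P̄·Hᵀ + R = [695]
K = P̄·Hᵀ·S⁻¹ = [-144/695; 87/695]
x' − x̄ = [-1584/695, 957/695] = K·y
y = (KᵀK)⁻¹·Kᵀ·(x' − x̄) = [11]
z = y + H·x̄ = [11] + [-12] = [-1]

z = [-1]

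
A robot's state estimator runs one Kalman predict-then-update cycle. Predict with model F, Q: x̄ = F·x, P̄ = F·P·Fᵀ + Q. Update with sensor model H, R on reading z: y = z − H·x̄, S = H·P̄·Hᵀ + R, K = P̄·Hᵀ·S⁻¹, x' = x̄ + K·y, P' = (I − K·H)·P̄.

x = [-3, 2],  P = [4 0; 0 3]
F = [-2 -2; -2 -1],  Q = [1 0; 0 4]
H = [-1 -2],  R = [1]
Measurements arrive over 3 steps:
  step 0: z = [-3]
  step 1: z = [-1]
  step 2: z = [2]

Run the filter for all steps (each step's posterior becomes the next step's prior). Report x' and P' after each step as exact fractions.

step 0: x' = [-13/30, 26/15], P' = [761/210 -172/105; -172/105 103/105]
step 1: x' = [-3097/2245, 2601/2245], P' = [16483/8980 -3607/4490; -3607/4490 1328/2245]
step 2: x' = [-5504/7261, -70319/123437], P' = [13036/7261 -5746/7261; -5746/7261 72577/123437]

step 0: x̄ = F·x = [2, 4]
step 0: P̄ = F·P·Fᵀ + Q = [29 22; 22 23]
step 0: y = z − H·x̄ = [7]
step 0: S = H·P̄·Hᵀ + R = [210]
step 0: K = P̄·Hᵀ·S⁻¹ = [-73/210; -34/105]
step 0: x' = x̄ + K·y = [-13/30, 26/15]
step 0: P' = (I − K·H)·P̄ = [761/210 -172/105; -172/105 103/105]
step 1: x̄ = F·x = [-13/5, -13/15]
step 1: P̄ = F·P·Fᵀ + Q = [221/35 232/35; 232/35 1357/105]
step 1: y = z − H·x̄ = [-16/3]
step 1: S = H·P̄·Hᵀ + R = [1796/21]
step 1: K = P̄·Hᵀ·S⁻¹ = [-411/1796; -341/898]
step 1: x' = x̄ + K·y = [-3097/2245, 2601/2245]
step 1: P' = (I − K·H)·P̄ = [16483/8980 -3607/4490; -3607/4490 1328/2245]
step 2: x̄ = F·x = [992/2245, 3593/2245]
step 2: P̄ = F·P·Fᵀ + Q = [9612/2245 8318/2245; 8318/2245 19577/2245]
step 2: y = z − H·x̄ = [12668/2245]
step 2: S = H·P̄·Hᵀ + R = [123437/2245]
step 2: K = P̄·Hᵀ·S⁻¹ = [-1544/7261; -47472/123437]
step 2: x' = x̄ + K·y = [-5504/7261, -70319/123437]
step 2: P' = (I − K·H)·P̄ = [13036/7261 -5746/7261; -5746/7261 72577/123437]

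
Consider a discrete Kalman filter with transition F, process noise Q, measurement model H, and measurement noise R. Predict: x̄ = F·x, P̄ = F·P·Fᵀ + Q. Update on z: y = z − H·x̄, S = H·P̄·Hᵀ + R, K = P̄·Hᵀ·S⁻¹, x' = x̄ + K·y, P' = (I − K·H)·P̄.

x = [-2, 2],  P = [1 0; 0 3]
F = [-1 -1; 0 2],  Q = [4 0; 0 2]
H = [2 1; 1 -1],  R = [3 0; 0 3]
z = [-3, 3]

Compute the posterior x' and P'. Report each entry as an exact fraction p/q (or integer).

x' = [4/41, -86/41]
P' = [176/287 -94/287; -94/287 422/287]

x̄ = F·x = [0, 4]
P̄ = F·P·Fᵀ + Q = [8 -6; -6 14]
y = z − H·x̄ = [-7, 7]
S = H·P̄·Hᵀ + R = [25 8; 8 37]
K = P̄·Hᵀ·S⁻¹ = [86/287 90/287; 78/287 -172/287]
x' = x̄ + K·y = [4/41, -86/41]
P' = (I − K·H)·P̄ = [176/287 -94/287; -94/287 422/287]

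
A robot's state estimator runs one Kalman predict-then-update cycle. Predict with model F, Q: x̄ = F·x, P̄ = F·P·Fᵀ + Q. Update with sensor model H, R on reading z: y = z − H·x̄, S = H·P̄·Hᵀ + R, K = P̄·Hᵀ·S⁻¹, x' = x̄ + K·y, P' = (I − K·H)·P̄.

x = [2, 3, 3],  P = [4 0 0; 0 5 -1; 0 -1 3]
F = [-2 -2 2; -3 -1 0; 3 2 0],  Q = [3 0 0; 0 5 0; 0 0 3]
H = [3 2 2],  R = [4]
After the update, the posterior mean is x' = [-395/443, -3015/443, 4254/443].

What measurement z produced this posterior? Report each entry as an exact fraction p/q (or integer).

z = [3]

x̄ = F·x = [-4, -9, 12]
P̄ = F·P·Fᵀ + Q = [59 36 -48; 36 46 -46; -48 -46 59]
S = H·P̄·Hᵀ + R = [443]
K = P̄·Hᵀ·S⁻¹ = [153/443; 108/443; -118/443]
x' − x̄ = [1377/443, 972/443, -1062/443] = K·y
y = (KᵀK)⁻¹·Kᵀ·(x' − x̄) = [9]
z = y + H·x̄ = [9] + [-6] = [3]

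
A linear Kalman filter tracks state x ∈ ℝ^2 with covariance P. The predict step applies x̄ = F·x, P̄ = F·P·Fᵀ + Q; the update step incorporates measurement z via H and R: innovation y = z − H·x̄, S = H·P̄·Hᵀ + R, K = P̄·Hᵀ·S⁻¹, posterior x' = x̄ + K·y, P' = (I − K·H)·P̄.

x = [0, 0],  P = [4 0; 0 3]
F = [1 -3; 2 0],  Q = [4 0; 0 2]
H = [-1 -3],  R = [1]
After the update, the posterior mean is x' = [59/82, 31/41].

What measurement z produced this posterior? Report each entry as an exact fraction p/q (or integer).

z = [-3]

x̄ = F·x = [0, 0]
P̄ = F·P·Fᵀ + Q = [35 8; 8 18]
S = H·P̄·Hᵀ + R = [246]
K = P̄·Hᵀ·S⁻¹ = [-59/246; -31/123]
x' − x̄ = [59/82, 31/41] = K·y
y = (KᵀK)⁻¹·Kᵀ·(x' − x̄) = [-3]
z = y + H·x̄ = [-3] + [0] = [-3]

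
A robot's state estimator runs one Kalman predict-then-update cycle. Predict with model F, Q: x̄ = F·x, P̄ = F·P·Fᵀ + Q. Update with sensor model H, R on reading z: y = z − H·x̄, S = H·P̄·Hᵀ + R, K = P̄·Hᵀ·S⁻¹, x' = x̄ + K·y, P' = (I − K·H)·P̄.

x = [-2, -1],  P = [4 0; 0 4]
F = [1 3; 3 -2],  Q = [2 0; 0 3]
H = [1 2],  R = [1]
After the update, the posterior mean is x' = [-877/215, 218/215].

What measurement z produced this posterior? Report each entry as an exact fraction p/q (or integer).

x̄ = F·x = [-5, -4]
P̄ = F·P·Fᵀ + Q = [42 -12; -12 55]
S = H·P̄·Hᵀ + R = [215]
K = P̄·Hᵀ·S⁻¹ = [18/215; 98/215]
x' − x̄ = [198/215, 1078/215] = K·y
y = (KᵀK)⁻¹·Kᵀ·(x' − x̄) = [11]
z = y + H·x̄ = [11] + [-13] = [-2]

z = [-2]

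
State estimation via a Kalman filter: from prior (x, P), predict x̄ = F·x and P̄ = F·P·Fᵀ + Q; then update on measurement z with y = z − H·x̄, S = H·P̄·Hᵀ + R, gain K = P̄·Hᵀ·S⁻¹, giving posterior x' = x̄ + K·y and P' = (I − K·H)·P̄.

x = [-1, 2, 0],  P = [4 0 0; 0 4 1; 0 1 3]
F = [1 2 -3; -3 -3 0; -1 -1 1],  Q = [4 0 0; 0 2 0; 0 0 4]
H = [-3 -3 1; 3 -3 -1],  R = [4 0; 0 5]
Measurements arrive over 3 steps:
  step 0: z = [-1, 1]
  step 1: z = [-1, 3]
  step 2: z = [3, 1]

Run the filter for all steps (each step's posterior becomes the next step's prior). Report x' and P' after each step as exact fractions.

step 0: x̄ = F·x = [3, -3, -1]
step 0: P̄ = F·P·Fᵀ + Q = [39 -27 -16; -27 74 21; -16 21 13]
step 0: y = z − H·x̄ = [0, -18]
step 0: S = H·P̄·Hᵀ + R = [518 206; 206 1743]
step 0: K = P̄·Hᵀ·S⁻¹ = [-67360/430219 60782/430219; -71208/430219 -71556/430219; 11029/430219 -31910/430219]
step 0: x' = x̄ + K·y = [196581/430219, -2649/430219, 144161/430219]
step 0: P' = (I − K·H)·P̄ = [268473/430219 -5745/430219 518744/430219; -5745/430219 107102/430219 19239/430219; 518744/430219 19239/430219 1658065/430219]
step 1: x̄ = F·x = [-241200/430219, -581796/430219, -49771/430219]
step 1: P̄ = F·P·Fᵀ + Q = [13974030/430219 3445521/430219 -3268466/430219; 3445521/430219 4137203/430219 -521694/430219; -3268466/430219 -521694/430219 2667060/430219]
step 1: y = z − H·x̄ = [-2849436/430219, 219098/430219]
step 1: S = H·P̄·Hᵀ + R = [252149371/430219 -110809299/430219; -110809299/430219 122280506/430219]
step 1: K = P̄·Hᵀ·S⁻¹ = [-6805226353/43127458175 6125929538/43127458175; -7014048276/43127458175 -6903912354/43127458175; 1180512264/43127458175 -2777185644/43127458175]
step 1: x' = x̄ + K·y = [24013102528/43127458175, -15382710624/43127458175, -14222446439/43127458175]
step 1: P' = (I − K·H)·P̄ = [26211477411/43127458175 -568123713/43127458175 49709155682/43127458175; -568123713/43127458175 10429292479/43127458175 1527313194/43127458175; 49709155682/43127458175 1527313194/43127458175 158431455684/43127458175]
step 2: x̄ = F·x = [35915020597/43127458175, -25891175712/43127458175, -22852838343/43127458175]
step 2: P̄ = F·P·Fᵀ + Q = [1347466393911/43127458175 325031146194/43127458175 -314186869584/43127458175; 325031146194/43127458175 405795618526/43127458175 -47195839236/43127458175; -314186869584/43127458175 -47195839236/43127458175 263972873096/43127458175]
step 2: y = z − H·x̄ = [182306747523/43127458175, -33028793819/8625491635]
step 2: S = H·P̄·Hᵀ + R = [24234697702141/43127458175 -2124826213813/8625491635; -2124826213813/8625491635 480414153060/1725098327]
step 2: K = P̄·Hᵀ·S⁻¹ = [-651787460377227/4131825543375133 12484019587392/87911181773939; -671777245453968/4131825543375133 -14071473512724/87911181773939; 113090010575548/4131825543375133 -5666543143576/87911181773939]
step 2: x' = x̄ + K·y = [-1561156185514912/4131825543375133, -2787733349855076/4131825543375133, -691542823281281/4131825543375133]
step 2: P' = (I − K·H)·P̄ = [2510861872053534/4131825543375133 -54432460254702/4131825543375133 4762138393887588/4131825543375133; -54432460254702/4131825543375133 998984209551002/4131825543375133 146546266073028/4131825543375133; 4762138393887588/4131825543375133 146546266073028/4131825543375133 15178414022184040/4131825543375133]

step 0: x' = [196581/430219, -2649/430219, 144161/430219], P' = [268473/430219 -5745/430219 518744/430219; -5745/430219 107102/430219 19239/430219; 518744/430219 19239/430219 1658065/430219]
step 1: x' = [24013102528/43127458175, -15382710624/43127458175, -14222446439/43127458175], P' = [26211477411/43127458175 -568123713/43127458175 49709155682/43127458175; -568123713/43127458175 10429292479/43127458175 1527313194/43127458175; 49709155682/43127458175 1527313194/43127458175 158431455684/43127458175]
step 2: x' = [-1561156185514912/4131825543375133, -2787733349855076/4131825543375133, -691542823281281/4131825543375133], P' = [2510861872053534/4131825543375133 -54432460254702/4131825543375133 4762138393887588/4131825543375133; -54432460254702/4131825543375133 998984209551002/4131825543375133 146546266073028/4131825543375133; 4762138393887588/4131825543375133 146546266073028/4131825543375133 15178414022184040/4131825543375133]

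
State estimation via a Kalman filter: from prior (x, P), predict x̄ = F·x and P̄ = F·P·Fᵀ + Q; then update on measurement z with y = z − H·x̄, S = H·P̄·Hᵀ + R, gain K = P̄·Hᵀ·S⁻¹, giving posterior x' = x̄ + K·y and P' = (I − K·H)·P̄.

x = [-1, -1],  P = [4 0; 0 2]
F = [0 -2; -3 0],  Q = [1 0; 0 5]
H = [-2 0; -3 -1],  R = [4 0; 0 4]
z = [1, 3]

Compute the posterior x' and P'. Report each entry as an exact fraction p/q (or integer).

x' = [-61/118, -373/354]
P' = [45/59 -123/59; -123/59 4961/531]

x̄ = F·x = [2, 3]
P̄ = F·P·Fᵀ + Q = [9 0; 0 41]
y = z − H·x̄ = [5, 12]
S = H·P̄·Hᵀ + R = [40 54; 54 126]
K = P̄·Hᵀ·S⁻¹ = [-45/118 -3/59; 123/118 -410/531]
x' = x̄ + K·y = [-61/118, -373/354]
P' = (I − K·H)·P̄ = [45/59 -123/59; -123/59 4961/531]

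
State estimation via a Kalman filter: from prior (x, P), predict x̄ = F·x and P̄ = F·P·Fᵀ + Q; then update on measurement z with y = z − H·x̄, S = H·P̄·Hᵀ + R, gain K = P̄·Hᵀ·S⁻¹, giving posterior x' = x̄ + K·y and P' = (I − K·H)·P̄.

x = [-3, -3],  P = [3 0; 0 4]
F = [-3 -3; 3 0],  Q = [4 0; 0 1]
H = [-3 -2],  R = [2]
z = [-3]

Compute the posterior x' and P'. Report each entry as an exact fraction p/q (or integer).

x' = [741/131, -904/131]
P' = [1574/131 -2312/131; -2312/131 10379/393]

x̄ = F·x = [18, -9]
P̄ = F·P·Fᵀ + Q = [67 -27; -27 28]
y = z − H·x̄ = [33]
S = H·P̄·Hᵀ + R = [393]
K = P̄·Hᵀ·S⁻¹ = [-49/131; 25/393]
x' = x̄ + K·y = [741/131, -904/131]
P' = (I − K·H)·P̄ = [1574/131 -2312/131; -2312/131 10379/393]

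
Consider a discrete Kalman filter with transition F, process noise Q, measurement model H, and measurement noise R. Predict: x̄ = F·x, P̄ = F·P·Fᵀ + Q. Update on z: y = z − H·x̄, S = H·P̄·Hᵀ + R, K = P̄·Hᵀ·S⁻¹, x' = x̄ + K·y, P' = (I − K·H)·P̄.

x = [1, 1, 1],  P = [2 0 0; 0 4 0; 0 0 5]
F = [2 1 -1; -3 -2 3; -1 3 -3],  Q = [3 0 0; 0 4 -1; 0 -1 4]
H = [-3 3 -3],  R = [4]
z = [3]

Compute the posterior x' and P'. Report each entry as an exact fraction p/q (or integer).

x̄ = F·x = [2, -2, -1]
P̄ = F·P·Fᵀ + Q = [20 -35 23; -35 83 -64; 23 -64 87]
y = z − H·x̄ = [12]
S = H·P̄·Hᵀ + R = [3910]
K = P̄·Hᵀ·S⁻¹ = [-117/1955; 273/1955; -261/1955]
x' = x̄ + K·y = [2506/1955, -634/1955, -5087/1955]
P' = (I − K·H)·P̄ = [11722/1955 -4543/1955 -16109/1955; -4543/1955 13207/1955 17386/1955; -16109/1955 17386/1955 33843/1955]

x' = [2506/1955, -634/1955, -5087/1955]
P' = [11722/1955 -4543/1955 -16109/1955; -4543/1955 13207/1955 17386/1955; -16109/1955 17386/1955 33843/1955]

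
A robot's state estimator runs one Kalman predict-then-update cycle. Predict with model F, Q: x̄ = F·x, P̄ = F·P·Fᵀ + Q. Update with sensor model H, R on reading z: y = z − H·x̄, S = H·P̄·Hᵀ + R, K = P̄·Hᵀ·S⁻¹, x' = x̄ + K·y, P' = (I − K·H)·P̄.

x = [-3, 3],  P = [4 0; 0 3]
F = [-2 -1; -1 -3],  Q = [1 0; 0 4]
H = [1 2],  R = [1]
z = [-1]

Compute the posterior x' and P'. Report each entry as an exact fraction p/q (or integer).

x' = [1119/229, -678/229]
P' = [1664/229 -805/229; -805/229 446/229]

x̄ = F·x = [3, -6]
P̄ = F·P·Fᵀ + Q = [20 17; 17 35]
y = z − H·x̄ = [8]
S = H·P̄·Hᵀ + R = [229]
K = P̄·Hᵀ·S⁻¹ = [54/229; 87/229]
x' = x̄ + K·y = [1119/229, -678/229]
P' = (I − K·H)·P̄ = [1664/229 -805/229; -805/229 446/229]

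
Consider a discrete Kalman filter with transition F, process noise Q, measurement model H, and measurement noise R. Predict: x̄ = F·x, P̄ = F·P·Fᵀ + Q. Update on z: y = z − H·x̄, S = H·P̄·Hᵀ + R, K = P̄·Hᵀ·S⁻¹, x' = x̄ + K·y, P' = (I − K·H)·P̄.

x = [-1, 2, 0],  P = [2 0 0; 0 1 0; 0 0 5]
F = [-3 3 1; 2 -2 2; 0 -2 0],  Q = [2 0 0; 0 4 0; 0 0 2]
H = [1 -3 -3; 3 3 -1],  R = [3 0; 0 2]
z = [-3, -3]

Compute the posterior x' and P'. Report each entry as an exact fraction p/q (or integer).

x' = [-240561/137263, 92390/137263, -6700/19609]
P' = [425046/137263 -275160/137263 56082/19609; -275160/137263 197916/137263 -37436/19609; 56082/19609 -37436/19609 57534/19609]

x̄ = F·x = [9, -6, -4]
P̄ = F·P·Fᵀ + Q = [34 -8 -6; -8 36 4; -6 4 6]
y = z − H·x̄ = [-42, -16]
S = H·P̄·Hᵀ + R = [571 -120; -120 506]
K = P̄·Hᵀ·S⁻¹ = [24268/137263 28542/137263; -27584/137263 15160/137263; -1404/19609 -798/19609]
x' = x̄ + K·y = [-240561/137263, 92390/137263, -6700/19609]
P' = (I − K·H)·P̄ = [425046/137263 -275160/137263 56082/19609; -275160/137263 197916/137263 -37436/19609; 56082/19609 -37436/19609 57534/19609]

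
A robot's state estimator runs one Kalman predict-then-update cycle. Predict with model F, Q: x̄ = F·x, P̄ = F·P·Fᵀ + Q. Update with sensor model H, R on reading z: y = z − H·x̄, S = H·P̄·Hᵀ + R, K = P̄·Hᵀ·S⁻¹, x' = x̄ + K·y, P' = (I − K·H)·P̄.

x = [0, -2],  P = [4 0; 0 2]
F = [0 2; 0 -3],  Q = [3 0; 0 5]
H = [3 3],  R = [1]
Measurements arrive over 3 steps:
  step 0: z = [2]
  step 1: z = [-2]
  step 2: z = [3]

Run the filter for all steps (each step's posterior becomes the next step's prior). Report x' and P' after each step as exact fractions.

step 0: x' = [-352/91, 414/91], P' = [992/91 -993/91; -993/91 1004/91]
step 1: x' = [82032/15679, -92838/15679], P' = [441266/15679 -443001/15679; -443001/15679 446468/15679]
step 2: x' = [-23674065/5162779, 28914003/5162779], P' = [192805538/5162779 -193651437/5162779; -193651437/5162779 195069236/5162779]

step 0: x̄ = F·x = [-4, 6]
step 0: P̄ = F·P·Fᵀ + Q = [11 -12; -12 23]
step 0: y = z − H·x̄ = [-4]
step 0: S = H·P̄·Hᵀ + R = [91]
step 0: K = P̄·Hᵀ·S⁻¹ = [-3/91; 33/91]
step 0: x' = x̄ + K·y = [-352/91, 414/91]
step 0: P' = (I − K·H)·P̄ = [992/91 -993/91; -993/91 1004/91]
step 1: x̄ = F·x = [828/91, -1242/91]
step 1: P̄ = F·P·Fᵀ + Q = [4289/91 -6024/91; -6024/91 9491/91]
step 1: y = z − H·x̄ = [1060/91]
step 1: S = H·P̄·Hᵀ + R = [15679/91]
step 1: K = P̄·Hᵀ·S⁻¹ = [-5205/15679; 10401/15679]
step 1: x' = x̄ + K·y = [82032/15679, -92838/15679]
step 1: P' = (I − K·H)·P̄ = [441266/15679 -443001/15679; -443001/15679 446468/15679]
step 2: x̄ = F·x = [-185676/15679, 278514/15679]
step 2: P̄ = F·P·Fᵀ + Q = [1832909/15679 -2678808/15679; -2678808/15679 4096607/15679]
step 2: y = z − H·x̄ = [-231477/15679]
step 2: S = H·P̄·Hᵀ + R = [5162779/15679]
step 2: K = P̄·Hᵀ·S⁻¹ = [-2537697/5162779; 4253397/5162779]
step 2: x' = x̄ + K·y = [-23674065/5162779, 28914003/5162779]
step 2: P' = (I − K·H)·P̄ = [192805538/5162779 -193651437/5162779; -193651437/5162779 195069236/5162779]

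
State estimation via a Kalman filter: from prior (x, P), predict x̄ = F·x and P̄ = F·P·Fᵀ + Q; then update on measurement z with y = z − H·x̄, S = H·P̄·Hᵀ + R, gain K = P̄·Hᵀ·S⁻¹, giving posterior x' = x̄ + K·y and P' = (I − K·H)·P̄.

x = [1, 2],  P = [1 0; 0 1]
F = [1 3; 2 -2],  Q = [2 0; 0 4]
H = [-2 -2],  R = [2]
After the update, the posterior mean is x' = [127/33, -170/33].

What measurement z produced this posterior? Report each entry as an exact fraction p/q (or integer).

x̄ = F·x = [7, -2]
P̄ = F·P·Fᵀ + Q = [12 -4; -4 12]
S = H·P̄·Hᵀ + R = [66]
K = P̄·Hᵀ·S⁻¹ = [-8/33; -8/33]
x' − x̄ = [-104/33, -104/33] = K·y
y = (KᵀK)⁻¹·Kᵀ·(x' − x̄) = [13]
z = y + H·x̄ = [13] + [-10] = [3]

z = [3]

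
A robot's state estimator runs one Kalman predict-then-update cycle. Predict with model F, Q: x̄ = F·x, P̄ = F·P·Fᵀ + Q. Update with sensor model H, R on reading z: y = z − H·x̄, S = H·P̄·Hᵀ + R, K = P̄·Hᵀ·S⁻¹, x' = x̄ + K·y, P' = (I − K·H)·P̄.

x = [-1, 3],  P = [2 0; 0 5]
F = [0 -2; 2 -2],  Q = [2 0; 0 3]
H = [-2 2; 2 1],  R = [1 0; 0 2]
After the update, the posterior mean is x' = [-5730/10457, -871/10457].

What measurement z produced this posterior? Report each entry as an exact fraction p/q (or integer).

z = [1, -1]

x̄ = F·x = [-6, -8]
P̄ = F·P·Fᵀ + Q = [22 20; 20 31]
S = H·P̄·Hᵀ + R = [53 14; 14 201]
K = P̄·Hᵀ·S⁻¹ = [-1700/10457 3448/10457; 3428/10457 3455/10457]
x' − x̄ = [57012/10457, 82785/10457] = K·y
y = (KᵀK)⁻¹·Kᵀ·(x' − x̄) = [5, 19]
z = y + H·x̄ = [5, 19] + [-4, -20] = [1, -1]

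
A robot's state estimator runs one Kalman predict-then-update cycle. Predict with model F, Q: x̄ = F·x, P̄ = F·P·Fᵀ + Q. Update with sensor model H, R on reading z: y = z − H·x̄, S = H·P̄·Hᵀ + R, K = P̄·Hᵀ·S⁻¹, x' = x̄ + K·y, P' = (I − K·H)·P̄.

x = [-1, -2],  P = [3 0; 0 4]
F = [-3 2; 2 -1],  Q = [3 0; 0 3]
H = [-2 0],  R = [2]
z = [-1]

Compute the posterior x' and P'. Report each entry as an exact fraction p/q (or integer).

x' = [15/31, -26/31]
P' = [46/93 -26/93; -26/93 415/93]

x̄ = F·x = [-1, 0]
P̄ = F·P·Fᵀ + Q = [46 -26; -26 19]
y = z − H·x̄ = [-3]
S = H·P̄·Hᵀ + R = [186]
K = P̄·Hᵀ·S⁻¹ = [-46/93; 26/93]
x' = x̄ + K·y = [15/31, -26/31]
P' = (I − K·H)·P̄ = [46/93 -26/93; -26/93 415/93]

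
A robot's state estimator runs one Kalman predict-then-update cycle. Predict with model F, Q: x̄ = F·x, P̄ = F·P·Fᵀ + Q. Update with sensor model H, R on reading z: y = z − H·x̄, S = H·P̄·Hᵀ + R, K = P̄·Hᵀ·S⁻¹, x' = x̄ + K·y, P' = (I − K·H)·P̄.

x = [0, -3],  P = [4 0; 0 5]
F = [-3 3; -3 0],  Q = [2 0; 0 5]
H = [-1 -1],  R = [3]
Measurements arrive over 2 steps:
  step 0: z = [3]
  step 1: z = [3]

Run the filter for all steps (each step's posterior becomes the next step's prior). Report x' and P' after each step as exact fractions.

step 0: x̄ = F·x = [-9, 0]
step 0: P̄ = F·P·Fᵀ + Q = [83 36; 36 41]
step 0: y = z − H·x̄ = [-6]
step 0: S = H·P̄·Hᵀ + R = [199]
step 0: K = P̄·Hᵀ·S⁻¹ = [-119/199; -77/199]
step 0: x' = x̄ + K·y = [-1077/199, 462/199]
step 0: P' = (I − K·H)·P̄ = [2356/199 -1999/199; -1999/199 2230/199]
step 1: x̄ = F·x = [4617/199, 3231/199]
step 1: P̄ = F·P·Fᵀ + Q = [77654/199 39195/199; 39195/199 22199/199]
step 1: y = z − H·x̄ = [8445/199]
step 1: S = H·P̄·Hᵀ + R = [178840/199]
step 1: K = P̄·Hᵀ·S⁻¹ = [-116849/178840; -30697/89420]
step 1: x' = x̄ + K·y = [-161895/35768, 29829/17884]
step 1: P' = (I − K·H)·P̄ = [1175641/178840 -412547/89420; -412547/89420 252319/44710]

step 0: x' = [-1077/199, 462/199], P' = [2356/199 -1999/199; -1999/199 2230/199]
step 1: x' = [-161895/35768, 29829/17884], P' = [1175641/178840 -412547/89420; -412547/89420 252319/44710]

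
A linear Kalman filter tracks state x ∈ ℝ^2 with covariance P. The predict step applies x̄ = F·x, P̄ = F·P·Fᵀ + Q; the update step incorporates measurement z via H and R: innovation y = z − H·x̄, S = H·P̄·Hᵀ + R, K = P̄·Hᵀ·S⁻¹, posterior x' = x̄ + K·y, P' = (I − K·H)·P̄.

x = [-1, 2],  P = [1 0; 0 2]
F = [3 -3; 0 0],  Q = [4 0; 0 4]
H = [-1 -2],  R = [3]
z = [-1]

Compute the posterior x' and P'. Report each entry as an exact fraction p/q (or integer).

x̄ = F·x = [-9, 0]
P̄ = F·P·Fᵀ + Q = [31 0; 0 4]
y = z − H·x̄ = [-10]
S = H·P̄·Hᵀ + R = [50]
K = P̄·Hᵀ·S⁻¹ = [-31/50; -4/25]
x' = x̄ + K·y = [-14/5, 8/5]
P' = (I − K·H)·P̄ = [589/50 -124/25; -124/25 68/25]

x' = [-14/5, 8/5]
P' = [589/50 -124/25; -124/25 68/25]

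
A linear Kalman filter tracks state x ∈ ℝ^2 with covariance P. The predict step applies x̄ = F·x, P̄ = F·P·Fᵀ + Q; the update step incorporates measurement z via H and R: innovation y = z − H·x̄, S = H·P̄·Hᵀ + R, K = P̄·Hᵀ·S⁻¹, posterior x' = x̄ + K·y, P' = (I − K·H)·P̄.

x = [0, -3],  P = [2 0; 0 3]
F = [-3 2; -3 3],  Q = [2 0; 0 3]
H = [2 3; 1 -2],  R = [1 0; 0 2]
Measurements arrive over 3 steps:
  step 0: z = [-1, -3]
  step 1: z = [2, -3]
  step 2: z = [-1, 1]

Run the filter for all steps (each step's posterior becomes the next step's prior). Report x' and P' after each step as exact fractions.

step 0: x' = [-8602/6913, 3561/6913], P' = [2672/6913 -1164/6913; -1164/6913 1128/6913]
step 1: x' = [-1741295/4237727, 8493363/8475454], P' = [1576570/4237727 -679677/4237727; -679677/4237727 671379/4237727]
step 2: x' = [933563214/10041351283, -3719203848/10041351283], P' = [3734786294/10041351283 -1610344812/10041351283; -1610344812/10041351283 1590810753/10041351283]

step 0: x̄ = F·x = [-6, -9]
step 0: P̄ = F·P·Fᵀ + Q = [32 36; 36 48]
step 0: y = z − H·x̄ = [38, -15]
step 0: S = H·P̄·Hᵀ + R = [993 -260; -260 82]
step 0: K = P̄·Hᵀ·S⁻¹ = [1852/6913 2500/6913; 1056/6913 -1710/6913]
step 0: x' = x̄ + K·y = [-8602/6913, 3561/6913]
step 0: P' = (I − K·H)·P̄ = [2672/6913 -1164/6913; -1164/6913 1128/6913]
step 1: x̄ = F·x = [32928/6913, 36489/6913]
step 1: P̄ = F·P·Fᵀ + Q = [56354/6913 48276/6913; 48276/6913 75891/6913]
step 1: y = z − H·x̄ = [-161497/6913, 19311/6913]
step 1: S = H·P̄·Hᵀ + R = [1494660/6913 -390914/6913; -390914/6913 180640/6913]
step 1: K = P̄·Hᵀ·S⁻¹ = [1114109/4237727 1467962/4237727; 654783/4237727 -2022435/8475454]
step 1: x' = x̄ + K·y = [-1741295/4237727, 8493363/8475454]
step 1: P' = (I − K·H)·P̄ = [1576570/4237727 -679677/4237727; -679677/4237727 671379/4237727]
step 2: x̄ = F·x = [13717248/4237727, 35927859/8475454]
step 2: P̄ = F·P·Fᵀ + Q = [33506224/4237727 28412559/4237727; 28412559/4237727 45178908/4237727]
step 2: y = z − H·x̄ = [-171128023/8475454, 26448338/4237727]
step 2: S = H·P̄·Hᵀ + R = [885823503/4237727 -232473559/4237727; -232473559/4237727 109047074/4237727]
step 2: K = P̄·Hᵀ·S⁻¹ = [2638538152/10041351283 3477737959/10041351283; 1551742635/10041351283 -2395983159/10041351283]
step 2: x' = x̄ + K·y = [933563214/10041351283, -3719203848/10041351283]
step 2: P' = (I − K·H)·P̄ = [3734786294/10041351283 -1610344812/10041351283; -1610344812/10041351283 1590810753/10041351283]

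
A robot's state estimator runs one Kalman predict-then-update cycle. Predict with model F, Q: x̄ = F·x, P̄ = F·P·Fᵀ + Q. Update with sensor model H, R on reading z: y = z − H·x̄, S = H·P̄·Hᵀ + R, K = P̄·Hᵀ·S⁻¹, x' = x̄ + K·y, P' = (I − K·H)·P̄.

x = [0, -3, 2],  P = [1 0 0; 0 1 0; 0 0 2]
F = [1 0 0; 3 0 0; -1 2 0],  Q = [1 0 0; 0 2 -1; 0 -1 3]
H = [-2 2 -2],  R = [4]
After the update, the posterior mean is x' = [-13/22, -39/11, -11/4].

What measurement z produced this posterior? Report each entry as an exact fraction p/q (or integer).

x̄ = F·x = [0, 0, -6]
P̄ = F·P·Fᵀ + Q = [2 3 -1; 3 11 -4; -1 -4 8]
S = H·P̄·Hᵀ + R = [88]
K = P̄·Hᵀ·S⁻¹ = [1/22; 3/11; -1/4]
x' − x̄ = [-13/22, -39/11, 13/4] = K·y
y = (KᵀK)⁻¹·Kᵀ·(x' − x̄) = [-13]
z = y + H·x̄ = [-13] + [12] = [-1]

z = [-1]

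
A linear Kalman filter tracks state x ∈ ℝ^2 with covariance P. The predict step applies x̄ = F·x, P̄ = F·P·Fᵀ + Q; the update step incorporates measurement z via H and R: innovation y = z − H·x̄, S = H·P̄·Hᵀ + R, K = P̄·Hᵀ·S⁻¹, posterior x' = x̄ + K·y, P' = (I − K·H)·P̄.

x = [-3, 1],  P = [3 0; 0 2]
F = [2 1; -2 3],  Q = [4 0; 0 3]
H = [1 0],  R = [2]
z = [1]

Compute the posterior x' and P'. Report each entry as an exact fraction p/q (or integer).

x' = [2/5, 36/5]
P' = [9/5 -3/5; -3/5 156/5]

x̄ = F·x = [-5, 9]
P̄ = F·P·Fᵀ + Q = [18 -6; -6 33]
y = z − H·x̄ = [6]
S = H·P̄·Hᵀ + R = [20]
K = P̄·Hᵀ·S⁻¹ = [9/10; -3/10]
x' = x̄ + K·y = [2/5, 36/5]
P' = (I − K·H)·P̄ = [9/5 -3/5; -3/5 156/5]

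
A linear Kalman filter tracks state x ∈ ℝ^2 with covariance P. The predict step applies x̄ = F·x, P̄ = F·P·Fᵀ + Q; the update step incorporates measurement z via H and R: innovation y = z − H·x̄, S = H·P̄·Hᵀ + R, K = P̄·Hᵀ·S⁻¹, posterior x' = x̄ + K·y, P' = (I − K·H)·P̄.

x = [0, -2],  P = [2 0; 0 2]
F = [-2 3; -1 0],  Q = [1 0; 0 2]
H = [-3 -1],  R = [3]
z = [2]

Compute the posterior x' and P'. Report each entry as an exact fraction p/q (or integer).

x̄ = F·x = [-6, 0]
P̄ = F·P·Fᵀ + Q = [27 4; 4 4]
y = z − H·x̄ = [-16]
S = H·P̄·Hᵀ + R = [274]
K = P̄·Hᵀ·S⁻¹ = [-85/274; -8/137]
x' = x̄ + K·y = [-142/137, 128/137]
P' = (I − K·H)·P̄ = [173/274 -132/137; -132/137 420/137]

x' = [-142/137, 128/137]
P' = [173/274 -132/137; -132/137 420/137]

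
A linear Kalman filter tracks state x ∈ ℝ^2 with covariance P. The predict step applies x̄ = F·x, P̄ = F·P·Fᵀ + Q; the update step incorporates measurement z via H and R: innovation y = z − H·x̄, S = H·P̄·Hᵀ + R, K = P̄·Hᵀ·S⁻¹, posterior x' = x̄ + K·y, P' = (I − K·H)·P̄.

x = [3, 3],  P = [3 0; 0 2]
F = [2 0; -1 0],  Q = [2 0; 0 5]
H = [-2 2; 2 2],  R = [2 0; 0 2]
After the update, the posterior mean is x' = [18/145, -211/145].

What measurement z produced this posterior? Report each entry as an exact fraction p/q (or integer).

z = [-3, -3]

x̄ = F·x = [6, -3]
P̄ = F·P·Fᵀ + Q = [14 -6; -6 8]
S = H·P̄·Hᵀ + R = [138 -24; -24 42]
K = P̄·Hᵀ·S⁻¹ = [-36/145 104/435; 106/435 34/145]
x' − x̄ = [-852/145, 224/145] = K·y
y = (KᵀK)⁻¹·Kᵀ·(x' − x̄) = [15, -9]
z = y + H·x̄ = [15, -9] + [-18, 6] = [-3, -3]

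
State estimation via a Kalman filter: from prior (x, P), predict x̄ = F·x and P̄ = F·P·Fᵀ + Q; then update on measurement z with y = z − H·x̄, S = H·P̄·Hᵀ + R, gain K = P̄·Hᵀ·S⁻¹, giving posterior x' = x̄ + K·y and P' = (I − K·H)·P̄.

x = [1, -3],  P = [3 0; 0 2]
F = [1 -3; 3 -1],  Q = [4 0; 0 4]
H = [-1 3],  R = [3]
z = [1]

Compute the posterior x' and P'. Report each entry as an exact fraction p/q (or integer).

x' = [442/47, 822/235]
P' = [1095/47 369/47; 369/47 699/235]

x̄ = F·x = [10, 6]
P̄ = F·P·Fᵀ + Q = [25 15; 15 33]
y = z − H·x̄ = [-7]
S = H·P̄·Hᵀ + R = [235]
K = P̄·Hᵀ·S⁻¹ = [4/47; 84/235]
x' = x̄ + K·y = [442/47, 822/235]
P' = (I − K·H)·P̄ = [1095/47 369/47; 369/47 699/235]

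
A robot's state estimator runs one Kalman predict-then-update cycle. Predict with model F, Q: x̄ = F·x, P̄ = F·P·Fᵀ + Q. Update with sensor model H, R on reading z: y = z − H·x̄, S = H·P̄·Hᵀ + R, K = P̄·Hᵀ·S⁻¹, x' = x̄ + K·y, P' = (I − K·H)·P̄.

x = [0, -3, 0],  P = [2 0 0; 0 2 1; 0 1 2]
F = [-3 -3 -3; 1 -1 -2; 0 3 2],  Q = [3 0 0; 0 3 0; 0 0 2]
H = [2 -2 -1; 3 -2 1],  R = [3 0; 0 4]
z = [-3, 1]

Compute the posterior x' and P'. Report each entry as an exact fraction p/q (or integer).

x' = [-55833/20782, -59319/20782, 53919/20782]
P' = [131097/20782 157449/20782 -85509/20782; 157449/20782 197811/20782 -105993/20782; -85509/20782 -105993/20782 84993/20782]

x̄ = F·x = [9, 3, -9]
P̄ = F·P·Fᵀ + Q = [75 21 -45; 21 19 -22; -45 -22 40]
y = z − H·x̄ = [-24, -11]
S = H·P̄·Hᵀ + R = [343 321; 321 361]
K = P̄·Hᵀ·S⁻¹ = [10935/20782 -1779/20782; 8423/20782 -7317/20782; -14675/20782 10113/20782]
x' = x̄ + K·y = [-55833/20782, -59319/20782, 53919/20782]
P' = (I − K·H)·P̄ = [131097/20782 157449/20782 -85509/20782; 157449/20782 197811/20782 -105993/20782; -85509/20782 -105993/20782 84993/20782]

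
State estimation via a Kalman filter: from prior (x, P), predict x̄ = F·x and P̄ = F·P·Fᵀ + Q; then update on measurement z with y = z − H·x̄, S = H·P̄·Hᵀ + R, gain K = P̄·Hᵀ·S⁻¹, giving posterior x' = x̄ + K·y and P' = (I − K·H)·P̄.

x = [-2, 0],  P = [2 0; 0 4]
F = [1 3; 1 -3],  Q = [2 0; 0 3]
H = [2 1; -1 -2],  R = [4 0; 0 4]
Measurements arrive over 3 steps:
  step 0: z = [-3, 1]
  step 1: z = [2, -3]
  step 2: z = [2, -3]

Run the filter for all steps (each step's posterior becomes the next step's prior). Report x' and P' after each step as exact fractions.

step 0: x' = [-2091/1226, 124/613], P' = [1290/613 -1036/613; -1036/613 1292/613]
step 1: x' = [-146411/564556, 419787/282278], P' = [258106/141139 -214476/141139; -214476/141139 284196/141139]
step 2: x' = [193923781/240963020, 104411611/120481510], P' = [110325808/60240755 -91663144/60240755; -91663144/60240755 121185212/60240755]

step 0: x̄ = F·x = [-2, -2]
step 0: P̄ = F·P·Fᵀ + Q = [40 -34; -34 41]
step 0: y = z − H·x̄ = [3, -5]
step 0: S = H·P̄·Hᵀ + R = [69 8; 8 72]
step 0: K = P̄·Hᵀ·S⁻¹ = [386/613 391/1226; -195/613 -387/613]
step 0: x' = x̄ + K·y = [-2091/1226, 124/613]
step 0: P' = (I − K·H)·P̄ = [1290/613 -1036/613; -1036/613 1292/613]
step 1: x̄ = F·x = [-1347/1226, -2835/1226]
step 1: P̄ = F·P·Fᵀ + Q = [7928/613 -10338/613; -10338/613 20973/613]
step 1: y = z − H·x̄ = [7981/1226, -10695/1226]
step 1: S = H·P̄·Hᵀ + R = [13785/613 -6112/613; -6112/613 52920/613]
step 1: K = P̄·Hᵀ·S⁻¹ = [75434/141139 85423/282278; -36189/141139 -88479/141139]
step 1: x' = x̄ + K·y = [-146411/564556, 419787/282278]
step 1: P' = (I − K·H)·P̄ = [258106/141139 -214476/141139; -214476/141139 284196/141139]
step 2: x̄ = F·x = [2372311/564556, -2665133/564556]
step 2: P̄ = F·P·Fᵀ + Q = [1811292/141139 -2299658/141139; -2299658/141139 4526143/141139]
step 2: y = z − H·x̄ = [-950377/564556, -4651623/564556]
step 2: S = H·P̄·Hᵀ + R = [3137235/141139 -1176580/141139; -1176580/141139 11281788/141139]
step 2: K = P̄·Hᵀ·S⁻¹ = [32247118/60240755 3650024/12048151; -15535269/60240755 -7535364/12048151]
step 2: x' = x̄ + K·y = [193923781/240963020, 104411611/120481510]
step 2: P' = (I − K·H)·P̄ = [110325808/60240755 -91663144/60240755; -91663144/60240755 121185212/60240755]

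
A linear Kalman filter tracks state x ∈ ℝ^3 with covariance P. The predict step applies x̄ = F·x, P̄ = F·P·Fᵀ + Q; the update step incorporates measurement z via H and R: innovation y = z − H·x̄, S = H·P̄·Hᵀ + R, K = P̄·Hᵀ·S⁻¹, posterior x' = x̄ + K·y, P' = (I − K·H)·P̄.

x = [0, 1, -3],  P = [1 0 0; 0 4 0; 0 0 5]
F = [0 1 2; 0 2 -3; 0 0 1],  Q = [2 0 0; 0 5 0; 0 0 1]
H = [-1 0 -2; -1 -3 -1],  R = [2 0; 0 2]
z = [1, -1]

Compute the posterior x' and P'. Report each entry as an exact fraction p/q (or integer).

x' = [-2324/3931, 2553/3931, -1072/3931]
P' = [9539/3931 -2189/3931 -2650/3931; -2189/3931 3101/7862 193/7862; -2650/3931 193/7862 4355/7862]

x̄ = F·x = [-5, 11, -3]
P̄ = F·P·Fᵀ + Q = [26 -22 10; -22 66 -15; 10 -15 6]
y = z − H·x̄ = [-10, 24]
S = H·P̄·Hᵀ + R = [92 -88; -88 426]
K = P̄·Hᵀ·S⁻¹ = [-4239/7862 -161/3931; 998/3931 -2559/7862; -1705/7862 183/7862]
x' = x̄ + K·y = [-2324/3931, 2553/3931, -1072/3931]
P' = (I − K·H)·P̄ = [9539/3931 -2189/3931 -2650/3931; -2189/3931 3101/7862 193/7862; -2650/3931 193/7862 4355/7862]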